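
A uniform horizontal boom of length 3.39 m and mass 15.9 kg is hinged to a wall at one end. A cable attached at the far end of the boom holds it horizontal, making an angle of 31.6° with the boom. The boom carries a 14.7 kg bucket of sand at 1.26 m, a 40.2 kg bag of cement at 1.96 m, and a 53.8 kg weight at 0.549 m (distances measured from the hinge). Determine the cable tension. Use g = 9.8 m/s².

T ≈ 849 N

Taking torques about the hinge:
Beam weight: 15.9 × 9.8 = 155.8 N down at 1.695 m → arm 1.695 m, τ = 155.8 × 1.695 = 264.1 N·m clockwise.
Bucket of sand: 14.7 × 9.8 = 144.1 N down at 1.26 m → arm 1.26 m, τ = 144.1 × 1.26 = 181.6 N·m clockwise.
Bag of cement: 40.2 × 9.8 = 394 N down at 1.96 m → arm 1.96 m, τ = 394 × 1.96 = 772.2 N·m clockwise.
Weight: 53.8 × 9.8 = 527.2 N down at 0.549 m → arm 0.549 m, τ = 527.2 × 0.549 = 289.4 N·m clockwise.
Total clockwise load moment = 1507 N·m.
The cable tension T acts at 3.39 m; only its component perpendicular to the boom, T sinθ, produces torque. sin 31.6° = 0.524.
Στ = 0 ⇒ T × 3.39 × 0.524 = 1507 ⇒ T = 1507 / 1.776 = 849 N.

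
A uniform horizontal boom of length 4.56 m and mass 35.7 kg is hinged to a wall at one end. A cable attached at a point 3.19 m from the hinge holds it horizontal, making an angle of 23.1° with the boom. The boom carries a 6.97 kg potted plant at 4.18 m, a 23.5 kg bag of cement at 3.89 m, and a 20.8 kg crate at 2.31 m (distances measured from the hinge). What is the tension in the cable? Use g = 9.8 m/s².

T ≈ 1960 N

Taking torques about the hinge:
Beam weight: 35.7 × 9.8 = 349.9 N down at 2.28 m → arm 2.28 m, τ = 349.9 × 2.28 = 797.8 N·m clockwise.
Potted plant: 6.97 × 9.8 = 68.31 N down at 4.18 m → arm 4.18 m, τ = 68.31 × 4.18 = 285.5 N·m clockwise.
Bag of cement: 23.5 × 9.8 = 230.3 N down at 3.89 m → arm 3.89 m, τ = 230.3 × 3.89 = 895.9 N·m clockwise.
Crate: 20.8 × 9.8 = 203.8 N down at 2.31 m → arm 2.31 m, τ = 203.8 × 2.31 = 470.8 N·m clockwise.
Total clockwise load moment = 2450 N·m.
The cable tension T acts at 3.19 m; only its component perpendicular to the boom, T sinθ, produces torque. sin 23.1° = 0.3923.
Στ = 0 ⇒ T × 3.19 × 0.3923 = 2450 ⇒ T = 2450 / 1.251 = 1960 N.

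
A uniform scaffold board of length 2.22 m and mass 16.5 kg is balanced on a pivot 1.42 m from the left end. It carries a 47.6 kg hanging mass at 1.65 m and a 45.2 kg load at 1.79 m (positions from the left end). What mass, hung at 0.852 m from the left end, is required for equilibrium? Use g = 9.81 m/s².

m ≈ 39.7 kg

Taking torques about the pivot (at 1.42 m from the left end):
Beam weight: 16.5 × 9.81 = 161.9 N down at 1.11 m → arm 0.31 m, τ = 161.9 × 0.31 = 50.19 N·m counterclockwise.
Hanging mass: 47.6 × 9.81 = 467 N down at 1.65 m → arm 0.23 m, τ = 467 × 0.23 = 107.4 N·m clockwise.
Load: 45.2 × 9.81 = 443.4 N down at 1.79 m → arm 0.37 m, τ = 443.4 × 0.37 = 164.1 N·m clockwise.
Net moment of known loads = 221.3 N·m clockwise.
An unknown mass m at 0.852 m has arm 0.568 m; its moment is m·g·0.568 counterclockwise.
For rotational equilibrium, m × 9.81 × 0.568 = 221.3, so m = 221.3 / (9.81 × 0.568) = 39.7 kg.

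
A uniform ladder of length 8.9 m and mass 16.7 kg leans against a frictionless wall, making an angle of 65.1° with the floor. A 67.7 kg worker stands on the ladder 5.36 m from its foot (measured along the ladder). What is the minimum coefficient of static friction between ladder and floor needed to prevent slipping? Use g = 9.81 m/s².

About the foot of the ladder:
Ladder weight 16.7×9.81 = 163.8 N acts at 4.45 m along the ladder; its horizontal arm is 4.45·cos65.1° = 1.874 m → τ = 307 N·m clockwise.
Worker: 67.7×9.81 = 664.1 N at 5.36 m → arm 2.257 m → τ = 1499 N·m clockwise.
Wall normal N acts horizontally at the top; its moment arm is the height L sinθ = 8.9·sin65.1° = 8.073 m, counterclockwise.
Στ = 0 ⇒ N × 8.073 = 1806 ⇒ N = 223.7 N.
ΣFx = 0 ⇒ f = N_wall = 223.7 N. ΣFy = 0 ⇒ N_floor = 827.9 N.
μ_min = f / N_floor = 223.7 / 827.9 = 0.27.

μ_min ≈ 0.27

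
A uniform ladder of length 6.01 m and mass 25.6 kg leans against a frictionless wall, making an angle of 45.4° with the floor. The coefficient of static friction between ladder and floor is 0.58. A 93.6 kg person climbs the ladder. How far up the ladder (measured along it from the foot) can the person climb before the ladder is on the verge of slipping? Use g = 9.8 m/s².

d ≈ 3.68 m

About the foot of the ladder:
Ladder weight 25.6×9.8 = 250.9 N acts at 3.005 m along the ladder; its horizontal arm is 3.005·cos45.4° = 2.11 m → τ = 529.4 N·m clockwise.
Person weight 93.6×9.8 = 917.3 N at distance d → arm d·cos45.4° → τ = 917.3·d·0.7022 clockwise.
Wall normal N at the top has arm L sinθ = 4.279 m counterclockwise, so Στ = 0 gives N·4.279 = 529.4 + 644.1·d.
ΣFy = 0 ⇒ N_floor = 1168 N, so the maximum friction is μ_s·N_floor = 0.58×1168 = 677.4 N. ΣFx = 0 ⇒ N_wall = f, so at the slipping point N = 677.4 N.
Substituting: 677.4×4.279 = 529.4 + 644.1·d ⇒ d = (2899 − 529.4) / 644.1 = 3.68 m.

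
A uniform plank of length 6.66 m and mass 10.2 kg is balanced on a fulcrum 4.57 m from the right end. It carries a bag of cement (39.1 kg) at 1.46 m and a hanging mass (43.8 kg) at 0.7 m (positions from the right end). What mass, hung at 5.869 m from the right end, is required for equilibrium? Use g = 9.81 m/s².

m ≈ 234 kg

Take moments about the fulcrum (at 4.57 m from the right end).
Beam weight: 10.2 × 9.81 = 100.1 N down at 3.33 m → arm 1.24 m, τ = 100.1 × 1.24 = 124.1 N·m clockwise.
Bag of cement: 39.1 × 9.81 = 383.6 N down at 1.46 m → arm 3.11 m, τ = 383.6 × 3.11 = 1193 N·m clockwise.
Hanging mass: 43.8 × 9.81 = 429.7 N down at 0.7 m → arm 3.87 m, τ = 429.7 × 3.87 = 1663 N·m clockwise.
Net moment of known loads = 2980 N·m clockwise.
An unknown mass m at 5.869 m has arm 1.299 m; its moment is m·g·1.299 counterclockwise.
For rotational equilibrium, m × 9.81 × 1.299 = 2980, so m = 2980 / (9.81 × 1.299) = 234 kg.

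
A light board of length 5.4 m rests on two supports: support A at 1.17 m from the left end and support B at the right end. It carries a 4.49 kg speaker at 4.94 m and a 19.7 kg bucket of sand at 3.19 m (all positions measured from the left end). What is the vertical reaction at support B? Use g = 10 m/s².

R_B ≈ 134 N

Sum moments about support A (its reaction then has zero moment arm).
Speaker: 4.49 × 10 = 44.9 N down at 4.94 m → arm 3.77 m, τ = 44.9 × 3.77 = 169.3 N·m clockwise.
Bucket of sand: 19.7 × 10 = 197 N down at 3.19 m → arm 2.02 m, τ = 197 × 2.02 = 397.9 N·m clockwise.
Net load moment about support A = 567.2 N·m clockwise.
Reaction R at support B is upward at 5.4 m, arm 4.23 m → moment R × 4.23 counterclockwise.
Balancing moments: R × 4.23 = 567.2, giving R = 134 N.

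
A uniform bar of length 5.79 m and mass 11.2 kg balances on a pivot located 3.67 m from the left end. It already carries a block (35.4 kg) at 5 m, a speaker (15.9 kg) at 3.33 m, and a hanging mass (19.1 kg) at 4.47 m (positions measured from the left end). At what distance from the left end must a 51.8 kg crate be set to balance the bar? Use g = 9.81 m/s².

x ≈ 2.74 m from the left end

Sum moments about the pivot (at 3.67 m from the left end) (the support reaction has zero arm there).
Beam weight: 11.2 × 9.81 = 109.9 N down at 2.895 m → arm 0.775 m, τ = 109.9 × 0.775 = 85.17 N·m counterclockwise.
Block: 35.4 × 9.81 = 347.3 N down at 5 m → arm 1.33 m, τ = 347.3 × 1.33 = 461.9 N·m clockwise.
Speaker: 15.9 × 9.81 = 156 N down at 3.33 m → arm 0.34 m, τ = 156 × 0.34 = 53.04 N·m counterclockwise.
Hanging mass: 19.1 × 9.81 = 187.4 N down at 4.47 m → arm 0.8 m, τ = 187.4 × 0.8 = 149.9 N·m clockwise.
Net moment of existing loads = 473.6 N·m clockwise.
The crate weighs 51.8 × 9.81 = 508.2 N and must supply an equal counterclockwise moment, so its lever arm about the pivot is 473.6 / 508.2 = 0.932 m.
That puts it at 3.67 − 0.932 = 2.74 m from the left end.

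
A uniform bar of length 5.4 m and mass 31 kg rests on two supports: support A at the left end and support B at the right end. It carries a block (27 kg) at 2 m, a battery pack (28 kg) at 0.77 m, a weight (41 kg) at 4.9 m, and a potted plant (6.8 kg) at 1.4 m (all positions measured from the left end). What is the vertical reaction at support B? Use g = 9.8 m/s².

Take moments about support A.
Beam weight: 31 × 9.8 = 303.8 N down at 2.7 m → arm 2.7 m, τ = 303.8 × 2.7 = 820.3 N·m clockwise.
Block: 27 × 9.8 = 264.6 N down at 2 m → arm 2 m, τ = 264.6 × 2 = 529.2 N·m clockwise.
Battery pack: 28 × 9.8 = 274.4 N down at 0.77 m → arm 0.77 m, τ = 274.4 × 0.77 = 211.3 N·m clockwise.
Weight: 41 × 9.8 = 401.8 N down at 4.9 m → arm 4.9 m, τ = 401.8 × 4.9 = 1969 N·m clockwise.
Potted plant: 6.8 × 9.8 = 66.64 N down at 1.4 m → arm 1.4 m, τ = 66.64 × 1.4 = 93.3 N·m clockwise.
Net load moment about support A = 3623 N·m clockwise.
Reaction R at support B is upward at 5.4 m, arm 5.4 m → moment R × 5.4 counterclockwise.
Setting net torque to zero: R × 5.4 = 3623 → R = 671 N.

R_B ≈ 671 N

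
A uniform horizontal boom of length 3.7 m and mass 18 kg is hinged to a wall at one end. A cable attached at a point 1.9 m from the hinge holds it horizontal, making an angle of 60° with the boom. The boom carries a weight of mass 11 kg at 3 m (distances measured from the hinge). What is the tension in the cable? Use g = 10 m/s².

About the hinge:
Beam weight: 18 × 10 = 180 N down at 1.85 m → arm 1.85 m, τ = 180 × 1.85 = 333 N·m clockwise.
Weight: 11 × 10 = 110 N down at 3 m → arm 3 m, τ = 110 × 3 = 330 N·m clockwise.
Total clockwise load moment = 663 N·m.
The cable tension T acts at 1.9 m; only its component perpendicular to the boom, T sinθ, produces torque. sin 60° = 0.866.
For rotational equilibrium, T × 1.9 × 0.866 = 663, so T = 663 / 1.645 = 403 N.

T ≈ 403 N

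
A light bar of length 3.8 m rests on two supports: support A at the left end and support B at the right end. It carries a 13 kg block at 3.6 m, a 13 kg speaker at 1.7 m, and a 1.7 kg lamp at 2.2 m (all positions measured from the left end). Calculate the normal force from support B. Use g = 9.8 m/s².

Sum moments about support A (its reaction then has zero moment arm).
Block: 13 × 9.8 = 127.4 N down at 3.6 m → arm 3.6 m, τ = 127.4 × 3.6 = 458.6 N·m clockwise.
Speaker: 13 × 9.8 = 127.4 N down at 1.7 m → arm 1.7 m, τ = 127.4 × 1.7 = 216.6 N·m clockwise.
Lamp: 1.7 × 9.8 = 16.66 N down at 2.2 m → arm 2.2 m, τ = 16.66 × 2.2 = 36.65 N·m clockwise.
Net load moment about support A = 711.9 N·m clockwise.
Reaction R at support B is upward at 3.8 m, arm 3.8 m → moment R × 3.8 counterclockwise.
Balancing moments: R × 3.8 = 711.9, giving R = 187 N.

R_B ≈ 187 N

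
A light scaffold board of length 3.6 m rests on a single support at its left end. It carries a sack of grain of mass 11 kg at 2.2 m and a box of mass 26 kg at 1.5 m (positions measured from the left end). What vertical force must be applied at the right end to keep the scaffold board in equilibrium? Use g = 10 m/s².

F ≈ 176 N

Taking torques about the left end:
Sack of grain: 11 × 10 = 110 N down at 2.2 m → arm 2.2 m, τ = 110 × 2.2 = 242 N·m clockwise.
Box: 26 × 10 = 260 N down at 1.5 m → arm 1.5 m, τ = 260 × 1.5 = 390 N·m clockwise.
Net moment of the loads = 632 N·m clockwise.
The upward force F acts at the right end, arm 3.6 m, giving F × 3.6 counterclockwise.
Στ = 0 ⇒ F × 3.6 = 632 ⇒ F = 632 / 3.6 = 176 N.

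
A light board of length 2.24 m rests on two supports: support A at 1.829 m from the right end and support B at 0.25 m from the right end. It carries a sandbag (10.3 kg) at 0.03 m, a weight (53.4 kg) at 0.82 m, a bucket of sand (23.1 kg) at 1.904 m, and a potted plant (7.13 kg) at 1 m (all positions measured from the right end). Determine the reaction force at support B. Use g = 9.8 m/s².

R_B ≈ 475 N

Take moments about support A.
Sandbag: 10.3 × 9.8 = 100.9 N down at 0.03 m → arm 1.799 m, τ = 100.9 × 1.799 = 181.5 N·m clockwise.
Weight: 53.4 × 9.8 = 523.3 N down at 0.82 m → arm 1.009 m, τ = 523.3 × 1.009 = 528 N·m clockwise.
Bucket of sand: 23.1 × 9.8 = 226.4 N down at 1.904 m → arm 0.075 m, τ = 226.4 × 0.075 = 16.98 N·m counterclockwise.
Potted plant: 7.13 × 9.8 = 69.87 N down at 1 m → arm 0.829 m, τ = 69.87 × 0.829 = 57.92 N·m clockwise.
Net load moment about support A = 750.4 N·m clockwise.
Reaction R at support B is upward at 0.25 m, arm 1.579 m → moment R × 1.579 counterclockwise.
Setting net torque to zero: R × 1.579 = 750.4 → R = 475 N.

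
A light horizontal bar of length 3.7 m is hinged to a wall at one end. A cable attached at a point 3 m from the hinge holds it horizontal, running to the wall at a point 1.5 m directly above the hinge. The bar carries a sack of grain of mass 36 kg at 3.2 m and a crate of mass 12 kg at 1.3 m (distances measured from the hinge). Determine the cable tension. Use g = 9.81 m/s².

T ≈ 956 N

Sum moments about the hinge (the unknown hinge reaction has zero arm there).
Sack of grain: 36 × 9.81 = 353.2 N down at 3.2 m → arm 3.2 m, τ = 353.2 × 3.2 = 1130 N·m clockwise.
Crate: 12 × 9.81 = 117.7 N down at 1.3 m → arm 1.3 m, τ = 117.7 × 1.3 = 153 N·m clockwise.
Total clockwise load moment = 1283 N·m.
The cable tension T acts at 3 m; only its component perpendicular to the bar, T sinθ, produces torque. sinθ = h/√(h²+d²) = 1.5/√(1.5²+3²) = 0.4472.
Στ = 0 ⇒ T × 3 × 0.4472 = 1283 ⇒ T = 1283 / 1.342 = 956 N.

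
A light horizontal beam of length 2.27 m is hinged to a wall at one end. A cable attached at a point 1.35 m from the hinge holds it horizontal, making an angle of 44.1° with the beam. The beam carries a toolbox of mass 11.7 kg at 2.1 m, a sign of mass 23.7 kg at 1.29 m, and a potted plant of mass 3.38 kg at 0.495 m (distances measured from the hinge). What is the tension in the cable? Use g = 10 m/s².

Taking torques about the hinge:
Toolbox: 11.7 × 10 = 117 N down at 2.1 m → arm 2.1 m, τ = 117 × 2.1 = 245.7 N·m clockwise.
Sign: 23.7 × 10 = 237 N down at 1.29 m → arm 1.29 m, τ = 237 × 1.29 = 305.7 N·m clockwise.
Potted plant: 3.38 × 10 = 33.8 N down at 0.495 m → arm 0.495 m, τ = 33.8 × 0.495 = 16.73 N·m clockwise.
Total clockwise load moment = 568.1 N·m.
The cable tension T acts at 1.35 m; only its component perpendicular to the beam, T sinθ, produces torque. sin 44.1° = 0.6959.
For rotational equilibrium, T × 1.35 × 0.6959 = 568.1, so T = 568.1 / 0.9395 = 605 N.

T ≈ 605 N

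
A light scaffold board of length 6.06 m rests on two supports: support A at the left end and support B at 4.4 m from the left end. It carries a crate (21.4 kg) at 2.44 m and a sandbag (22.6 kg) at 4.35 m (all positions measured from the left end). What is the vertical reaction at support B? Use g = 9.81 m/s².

About support A:
Crate: 21.4 × 9.81 = 209.9 N down at 2.44 m → arm 2.44 m, τ = 209.9 × 2.44 = 512.2 N·m clockwise.
Sandbag: 22.6 × 9.81 = 221.7 N down at 4.35 m → arm 4.35 m, τ = 221.7 × 4.35 = 964.4 N·m clockwise.
Net load moment about support A = 1477 N·m clockwise.
Reaction R at support B is upward at 4.4 m, arm 4.4 m → moment R × 4.4 counterclockwise.
Στ = 0 ⇒ R × 4.4 = 1477 ⇒ R = 336 N.

R_B ≈ 336 N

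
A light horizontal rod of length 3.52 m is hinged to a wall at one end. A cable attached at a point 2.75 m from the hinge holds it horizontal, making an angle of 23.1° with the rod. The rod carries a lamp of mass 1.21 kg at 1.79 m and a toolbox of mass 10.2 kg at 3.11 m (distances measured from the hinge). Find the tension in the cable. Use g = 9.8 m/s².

Taking torques about the hinge:
Lamp: 1.21 × 9.8 = 11.86 N down at 1.79 m → arm 1.79 m, τ = 11.86 × 1.79 = 21.23 N·m clockwise.
Toolbox: 10.2 × 9.8 = 99.96 N down at 3.11 m → arm 3.11 m, τ = 99.96 × 3.11 = 310.9 N·m clockwise.
Total clockwise load moment = 332.1 N·m.
The cable tension T acts at 2.75 m; only its component perpendicular to the rod, T sinθ, produces torque. sin 23.1° = 0.3923.
Setting net torque to zero: T × 2.75 × 0.3923 = 332.1 → T = 332.1 / 1.079 = 308 N.

T ≈ 308 N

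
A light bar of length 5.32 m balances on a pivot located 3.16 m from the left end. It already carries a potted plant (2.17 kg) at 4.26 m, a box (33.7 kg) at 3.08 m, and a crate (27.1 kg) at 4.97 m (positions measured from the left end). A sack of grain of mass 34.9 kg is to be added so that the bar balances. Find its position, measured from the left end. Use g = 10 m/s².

Take moments about the pivot (at 3.16 m from the left end).
Potted plant: 2.17 × 10 = 21.7 N down at 4.26 m → arm 1.1 m, τ = 21.7 × 1.1 = 23.87 N·m clockwise.
Box: 33.7 × 10 = 337 N down at 3.08 m → arm 0.08 m, τ = 337 × 0.08 = 26.96 N·m counterclockwise.
Crate: 27.1 × 10 = 271 N down at 4.97 m → arm 1.81 m, τ = 271 × 1.81 = 490.5 N·m clockwise.
Net moment of existing loads = 487.4 N·m clockwise.
The sack of grain weighs 34.9 × 10 = 349 N and must supply an equal counterclockwise moment, so its lever arm about the pivot is 487.4 / 349 = 1.4 m.
That puts it at 3.16 − 1.4 = 1.76 m from the left end.

x ≈ 1.76 m from the left end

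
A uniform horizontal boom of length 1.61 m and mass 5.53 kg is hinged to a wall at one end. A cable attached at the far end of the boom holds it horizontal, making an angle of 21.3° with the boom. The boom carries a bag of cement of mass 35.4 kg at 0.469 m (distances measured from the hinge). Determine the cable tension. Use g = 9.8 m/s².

Take moments about the hinge.
Beam weight: 5.53 × 9.8 = 54.19 N down at 0.805 m → arm 0.805 m, τ = 54.19 × 0.805 = 43.62 N·m clockwise.
Bag of cement: 35.4 × 9.8 = 346.9 N down at 0.469 m → arm 0.469 m, τ = 346.9 × 0.469 = 162.7 N·m clockwise.
Total clockwise load moment = 206.3 N·m.
The cable tension T acts at 1.61 m; only its component perpendicular to the boom, T sinθ, produces torque. sin 21.3° = 0.3633.
Balancing moments: T × 1.61 × 0.3633 = 206.3, giving T = 206.3 / 0.5849 = 353 N.

T ≈ 353 N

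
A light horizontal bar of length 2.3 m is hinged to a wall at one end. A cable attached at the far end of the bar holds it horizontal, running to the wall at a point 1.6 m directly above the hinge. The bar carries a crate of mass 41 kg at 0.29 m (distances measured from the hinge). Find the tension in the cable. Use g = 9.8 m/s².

T ≈ 88.7 N

Take moments about the hinge.
Crate: 41 × 9.8 = 401.8 N down at 0.29 m → arm 0.29 m, τ = 401.8 × 0.29 = 116.5 N·m clockwise.
Total clockwise load moment = 116.5 N·m.
The cable tension T acts at 2.3 m; only its component perpendicular to the bar, T sinθ, produces torque. sinθ = h/√(h²+d²) = 1.6/√(1.6²+2.3²) = 0.5711.
Setting net torque to zero: T × 2.3 × 0.5711 = 116.5 → T = 116.5 / 1.314 = 88.7 N.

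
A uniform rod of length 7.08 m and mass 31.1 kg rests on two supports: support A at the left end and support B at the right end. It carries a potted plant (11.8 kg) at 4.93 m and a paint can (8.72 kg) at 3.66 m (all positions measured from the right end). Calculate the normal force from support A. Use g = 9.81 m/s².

R_A ≈ 277 N

Choose support B as the axis so its reaction then has zero moment arm.
Beam weight: 31.1 × 9.81 = 305.1 N down at 3.54 m → arm 3.54 m, τ = 305.1 × 3.54 = 1080 N·m counterclockwise.
Potted plant: 11.8 × 9.81 = 115.8 N down at 4.93 m → arm 4.93 m, τ = 115.8 × 4.93 = 570.9 N·m counterclockwise.
Paint can: 8.72 × 9.81 = 85.54 N down at 3.66 m → arm 3.66 m, τ = 85.54 × 3.66 = 313.1 N·m counterclockwise.
Net load moment about support B = 1964 N·m counterclockwise.
Reaction R at support A is upward at 7.08 m, arm 7.08 m → moment R × 7.08 clockwise.
Balancing moments: R × 7.08 = 1964, giving R = 277 N.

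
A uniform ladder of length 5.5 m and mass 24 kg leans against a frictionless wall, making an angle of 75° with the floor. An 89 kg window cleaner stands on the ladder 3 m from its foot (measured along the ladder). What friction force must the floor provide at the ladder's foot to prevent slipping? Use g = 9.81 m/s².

Taking torques about the foot of the ladder:
Ladder weight 24×9.81 = 235.4 N acts at 2.75 m along the ladder; its horizontal arm is 2.75·cos75° = 0.7118 m → τ = 167.6 N·m clockwise.
Window cleaner: 89×9.81 = 873.1 N at 3 m → arm 0.7765 m → τ = 678 N·m clockwise.
Wall normal N acts horizontally at the top; its moment arm is the height L sinθ = 5.5·sin75° = 5.313 m, counterclockwise.
Setting net torque to zero: N × 5.313 = 845.6 → N = 159 N.
ΣFx = 0: friction at the foot balances the wall's push, so f = N_wall = 159 N.

f ≈ 159 N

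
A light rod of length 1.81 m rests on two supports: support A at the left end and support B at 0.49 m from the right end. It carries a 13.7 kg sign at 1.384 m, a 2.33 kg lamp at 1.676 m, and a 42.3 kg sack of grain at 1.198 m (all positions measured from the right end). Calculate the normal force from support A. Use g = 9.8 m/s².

Sum moments about support B (its reaction then has zero moment arm).
Sign: 13.7 × 9.8 = 134.3 N down at 1.384 m → arm 0.894 m, τ = 134.3 × 0.894 = 120.1 N·m counterclockwise.
Lamp: 2.33 × 9.8 = 22.83 N down at 1.676 m → arm 1.186 m, τ = 22.83 × 1.186 = 27.08 N·m counterclockwise.
Sack of grain: 42.3 × 9.8 = 414.5 N down at 1.198 m → arm 0.708 m, τ = 414.5 × 0.708 = 293.5 N·m counterclockwise.
Net load moment about support B = 440.7 N·m counterclockwise.
Reaction R at support A is upward at 1.81 m, arm 1.32 m → moment R × 1.32 clockwise.
Στ = 0 ⇒ R × 1.32 = 440.7 ⇒ R = 334 N.

R_A ≈ 334 N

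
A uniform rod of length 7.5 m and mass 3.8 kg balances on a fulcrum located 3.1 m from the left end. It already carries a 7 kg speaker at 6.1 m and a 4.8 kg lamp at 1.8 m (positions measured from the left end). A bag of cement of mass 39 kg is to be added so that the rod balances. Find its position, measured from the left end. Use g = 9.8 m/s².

Sum moments about the fulcrum (at 3.1 m from the left end) (the support reaction has zero arm there).
Beam weight: 3.8 × 9.8 = 37.24 N down at 3.75 m → arm 0.65 m, τ = 37.24 × 0.65 = 24.21 N·m clockwise.
Speaker: 7 × 9.8 = 68.6 N down at 6.1 m → arm 3 m, τ = 68.6 × 3 = 205.8 N·m clockwise.
Lamp: 4.8 × 9.8 = 47.04 N down at 1.8 m → arm 1.3 m, τ = 47.04 × 1.3 = 61.15 N·m counterclockwise.
Net moment of existing loads = 168.9 N·m clockwise.
The bag of cement weighs 39 × 9.8 = 382.2 N and must supply an equal counterclockwise moment, so its lever arm about the fulcrum is 168.9 / 382.2 = 0.442 m.
That puts it at 3.1 − 0.442 = 2.66 m from the left end.

x ≈ 2.66 m from the left end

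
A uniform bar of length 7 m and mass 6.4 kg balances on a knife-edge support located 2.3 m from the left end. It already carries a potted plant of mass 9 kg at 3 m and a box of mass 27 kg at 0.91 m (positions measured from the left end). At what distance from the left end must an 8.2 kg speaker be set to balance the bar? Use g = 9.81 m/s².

About the knife-edge support (at 2.3 m from the left end):
Beam weight: 6.4 × 9.81 = 62.78 N down at 3.5 m → arm 1.2 m, τ = 62.78 × 1.2 = 75.34 N·m clockwise.
Potted plant: 9 × 9.81 = 88.29 N down at 3 m → arm 0.7 m, τ = 88.29 × 0.7 = 61.8 N·m clockwise.
Box: 27 × 9.81 = 264.9 N down at 0.91 m → arm 1.39 m, τ = 264.9 × 1.39 = 368.2 N·m counterclockwise.
Net moment of existing loads = 231.1 N·m counterclockwise.
The speaker weighs 8.2 × 9.81 = 80.44 N and must supply an equal clockwise moment, so its lever arm about the knife-edge support is 231.1 / 80.44 = 2.87 m.
That puts it at 2.3 + 2.87 = 5.17 m from the left end.

x ≈ 5.17 m from the left end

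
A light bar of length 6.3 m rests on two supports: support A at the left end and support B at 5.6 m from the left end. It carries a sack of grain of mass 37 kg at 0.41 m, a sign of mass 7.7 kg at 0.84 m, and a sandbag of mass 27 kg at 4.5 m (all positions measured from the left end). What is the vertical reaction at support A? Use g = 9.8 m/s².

R_A ≈ 452 N

Taking torques about support B:
Sack of grain: 37 × 9.8 = 362.6 N down at 0.41 m → arm 5.19 m, τ = 362.6 × 5.19 = 1882 N·m counterclockwise.
Sign: 7.7 × 9.8 = 75.46 N down at 0.84 m → arm 4.76 m, τ = 75.46 × 4.76 = 359.2 N·m counterclockwise.
Sandbag: 27 × 9.8 = 264.6 N down at 4.5 m → arm 1.1 m, τ = 264.6 × 1.1 = 291.1 N·m counterclockwise.
Net load moment about support B = 2532 N·m counterclockwise.
Reaction R at support A is upward at 0 m, arm 5.6 m → moment R × 5.6 clockwise.
Setting net torque to zero: R × 5.6 = 2532 → R = 452 N.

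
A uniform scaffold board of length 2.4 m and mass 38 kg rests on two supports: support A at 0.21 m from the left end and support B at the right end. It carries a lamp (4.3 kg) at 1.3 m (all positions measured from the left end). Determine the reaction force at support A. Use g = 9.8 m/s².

Taking torques about support B:
Beam weight: 38 × 9.8 = 372.4 N down at 1.2 m → arm 1.2 m, τ = 372.4 × 1.2 = 446.9 N·m counterclockwise.
Lamp: 4.3 × 9.8 = 42.14 N down at 1.3 m → arm 1.1 m, τ = 42.14 × 1.1 = 46.35 N·m counterclockwise.
Net load moment about support B = 493.2 N·m counterclockwise.
Reaction R at support A is upward at 0.21 m, arm 2.19 m → moment R × 2.19 clockwise.
For rotational equilibrium, R × 2.19 = 493.2, so R = 225 N.

R_A ≈ 225 N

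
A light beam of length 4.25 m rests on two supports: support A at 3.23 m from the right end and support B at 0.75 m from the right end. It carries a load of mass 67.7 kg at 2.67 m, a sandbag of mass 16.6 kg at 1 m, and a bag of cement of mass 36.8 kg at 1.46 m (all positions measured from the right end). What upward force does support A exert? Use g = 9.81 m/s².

Choose support B as the axis so its reaction then has zero moment arm.
Load: 67.7 × 9.81 = 664.1 N down at 2.67 m → arm 1.92 m, τ = 664.1 × 1.92 = 1275 N·m counterclockwise.
Sandbag: 16.6 × 9.81 = 162.8 N down at 1 m → arm 0.25 m, τ = 162.8 × 0.25 = 40.7 N·m counterclockwise.
Bag of cement: 36.8 × 9.81 = 361 N down at 1.46 m → arm 0.71 m, τ = 361 × 0.71 = 256.3 N·m counterclockwise.
Net load moment about support B = 1572 N·m counterclockwise.
Reaction R at support A is upward at 3.23 m, arm 2.48 m → moment R × 2.48 clockwise.
Balancing moments: R × 2.48 = 1572, giving R = 634 N.

R_A ≈ 634 N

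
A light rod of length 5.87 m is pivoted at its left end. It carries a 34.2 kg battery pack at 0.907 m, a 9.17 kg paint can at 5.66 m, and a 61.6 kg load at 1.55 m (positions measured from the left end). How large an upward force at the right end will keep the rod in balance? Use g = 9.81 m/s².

F ≈ 298 N

Sum moments about the left end (the unknown pivot reaction has zero arm there).
Battery pack: 34.2 × 9.81 = 335.5 N down at 0.907 m → arm 0.907 m, τ = 335.5 × 0.907 = 304.3 N·m clockwise.
Paint can: 9.17 × 9.81 = 89.96 N down at 5.66 m → arm 5.66 m, τ = 89.96 × 5.66 = 509.2 N·m clockwise.
Load: 61.6 × 9.81 = 604.3 N down at 1.55 m → arm 1.55 m, τ = 604.3 × 1.55 = 936.7 N·m clockwise.
Net moment of the loads = 1750 N·m clockwise.
The upward force F acts at the right end, arm 5.87 m, giving F × 5.87 counterclockwise.
Setting net torque to zero: F × 5.87 = 1750 → F = 1750 / 5.87 = 298 N.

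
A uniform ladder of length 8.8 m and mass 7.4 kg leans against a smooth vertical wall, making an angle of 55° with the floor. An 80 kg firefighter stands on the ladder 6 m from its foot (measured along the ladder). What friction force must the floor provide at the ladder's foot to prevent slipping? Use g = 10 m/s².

f ≈ 408 N

Sum moments about the foot of the ladder (the floor normal and friction both act there and drop out).
Ladder weight 7.4×10 = 74 N acts at 4.4 m along the ladder; its horizontal arm is 4.4·cos55° = 2.524 m → τ = 186.8 N·m clockwise.
Firefighter: 80×10 = 800 N at 6 m → arm 3.441 m → τ = 2753 N·m clockwise.
Wall normal N acts horizontally at the top; its moment arm is the height L sinθ = 8.8·sin55° = 7.209 m, counterclockwise.
Setting net torque to zero: N × 7.209 = 2940 → N = 408 N.
ΣFx = 0: friction at the foot balances the wall's push, so f = N_wall = 408 N.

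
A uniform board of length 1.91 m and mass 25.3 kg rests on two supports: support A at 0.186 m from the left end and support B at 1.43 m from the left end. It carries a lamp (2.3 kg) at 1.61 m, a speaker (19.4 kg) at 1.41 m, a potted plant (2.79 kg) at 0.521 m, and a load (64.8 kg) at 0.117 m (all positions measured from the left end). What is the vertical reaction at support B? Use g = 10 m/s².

Taking torques about support A:
Beam weight: 25.3 × 10 = 253 N down at 0.955 m → arm 0.769 m, τ = 253 × 0.769 = 194.6 N·m clockwise.
Lamp: 2.3 × 10 = 23 N down at 1.61 m → arm 1.424 m, τ = 23 × 1.424 = 32.75 N·m clockwise.
Speaker: 19.4 × 10 = 194 N down at 1.41 m → arm 1.224 m, τ = 194 × 1.224 = 237.5 N·m clockwise.
Potted plant: 2.79 × 10 = 27.9 N down at 0.521 m → arm 0.335 m, τ = 27.9 × 0.335 = 9.347 N·m clockwise.
Load: 64.8 × 10 = 648 N down at 0.117 m → arm 0.069 m, τ = 648 × 0.069 = 44.71 N·m counterclockwise.
Net load moment about support A = 429.5 N·m clockwise.
Reaction R at support B is upward at 1.43 m, arm 1.244 m → moment R × 1.244 counterclockwise.
Balancing moments: R × 1.244 = 429.5, giving R = 345 N.

R_B ≈ 345 N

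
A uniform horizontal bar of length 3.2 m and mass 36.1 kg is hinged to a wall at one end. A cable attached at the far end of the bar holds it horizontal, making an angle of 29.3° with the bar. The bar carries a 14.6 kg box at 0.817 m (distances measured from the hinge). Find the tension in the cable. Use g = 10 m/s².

Choose the hinge as the axis so the unknown hinge reaction has zero arm there.
Beam weight: 36.1 × 10 = 361 N down at 1.6 m → arm 1.6 m, τ = 361 × 1.6 = 577.6 N·m clockwise.
Box: 14.6 × 10 = 146 N down at 0.817 m → arm 0.817 m, τ = 146 × 0.817 = 119.3 N·m clockwise.
Total clockwise load moment = 696.9 N·m.
The cable tension T acts at 3.2 m; only its component perpendicular to the bar, T sinθ, produces torque. sin 29.3° = 0.4894.
Balancing moments: T × 3.2 × 0.4894 = 696.9, giving T = 696.9 / 1.566 = 445 N.

T ≈ 445 N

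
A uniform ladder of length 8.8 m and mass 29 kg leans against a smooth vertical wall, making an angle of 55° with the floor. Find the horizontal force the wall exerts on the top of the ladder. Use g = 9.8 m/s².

Taking torques about the foot of the ladder:
Ladder weight 29×9.8 = 284.2 N acts at 4.4 m along the ladder; its horizontal arm is 4.4·cos55° = 2.524 m → τ = 717.3 N·m clockwise.
Wall normal N acts horizontally at the top; its moment arm is the height L sinθ = 8.8·sin55° = 7.209 m, counterclockwise.
Στ = 0 ⇒ N × 7.209 = 717.3 ⇒ N = 99.5 N.

N_wall ≈ 99.5 N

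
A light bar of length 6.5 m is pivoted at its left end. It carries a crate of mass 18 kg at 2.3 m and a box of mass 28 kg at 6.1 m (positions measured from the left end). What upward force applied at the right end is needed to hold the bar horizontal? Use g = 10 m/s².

Choose the left end as the axis so the unknown pivot reaction has zero arm there.
Crate: 18 × 10 = 180 N down at 2.3 m → arm 2.3 m, τ = 180 × 2.3 = 414 N·m clockwise.
Box: 28 × 10 = 280 N down at 6.1 m → arm 6.1 m, τ = 280 × 6.1 = 1708 N·m clockwise.
Net moment of the loads = 2122 N·m clockwise.
The upward force F acts at the right end, arm 6.5 m, giving F × 6.5 counterclockwise.
Balancing moments: F × 6.5 = 2122, giving F = 2122 / 6.5 = 326 N.

F ≈ 326 N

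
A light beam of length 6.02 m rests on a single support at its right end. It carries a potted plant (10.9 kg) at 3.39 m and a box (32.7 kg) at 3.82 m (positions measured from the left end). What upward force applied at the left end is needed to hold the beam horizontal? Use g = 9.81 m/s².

About the right end:
Potted plant: 10.9 × 9.81 = 106.9 N down at 3.39 m → arm 2.63 m, τ = 106.9 × 2.63 = 281.1 N·m counterclockwise.
Box: 32.7 × 9.81 = 320.8 N down at 3.82 m → arm 2.2 m, τ = 320.8 × 2.2 = 705.8 N·m counterclockwise.
Net moment of the loads = 986.9 N·m counterclockwise.
The upward force F acts at the left end, arm 6.02 m, giving F × 6.02 clockwise.
Setting net torque to zero: F × 6.02 = 986.9 → F = 986.9 / 6.02 = 164 N.

F ≈ 164 N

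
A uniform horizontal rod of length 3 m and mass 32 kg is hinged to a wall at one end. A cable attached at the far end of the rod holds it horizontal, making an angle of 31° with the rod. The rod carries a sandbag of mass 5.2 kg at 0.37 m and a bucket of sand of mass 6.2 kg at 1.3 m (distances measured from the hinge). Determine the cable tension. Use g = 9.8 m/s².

About the hinge:
Beam weight: 32 × 9.8 = 313.6 N down at 1.5 m → arm 1.5 m, τ = 313.6 × 1.5 = 470.4 N·m clockwise.
Sandbag: 5.2 × 9.8 = 50.96 N down at 0.37 m → arm 0.37 m, τ = 50.96 × 0.37 = 18.86 N·m clockwise.
Bucket of sand: 6.2 × 9.8 = 60.76 N down at 1.3 m → arm 1.3 m, τ = 60.76 × 1.3 = 78.99 N·m clockwise.
Total clockwise load moment = 568.2 N·m.
The cable tension T acts at 3 m; only its component perpendicular to the rod, T sinθ, produces torque. sin 31° = 0.515.
Στ = 0 ⇒ T × 3 × 0.515 = 568.2 ⇒ T = 568.2 / 1.545 = 368 N.

T ≈ 368 N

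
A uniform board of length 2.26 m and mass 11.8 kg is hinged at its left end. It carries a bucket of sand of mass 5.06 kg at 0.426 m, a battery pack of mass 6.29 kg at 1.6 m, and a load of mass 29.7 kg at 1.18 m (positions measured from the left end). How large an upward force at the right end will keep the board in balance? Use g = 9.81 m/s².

Taking torques about the left end:
Beam weight: 11.8 × 9.81 = 115.8 N down at 1.13 m → arm 1.13 m, τ = 115.8 × 1.13 = 130.9 N·m clockwise.
Bucket of sand: 5.06 × 9.81 = 49.64 N down at 0.426 m → arm 0.426 m, τ = 49.64 × 0.426 = 21.15 N·m clockwise.
Battery pack: 6.29 × 9.81 = 61.7 N down at 1.6 m → arm 1.6 m, τ = 61.7 × 1.6 = 98.72 N·m clockwise.
Load: 29.7 × 9.81 = 291.4 N down at 1.18 m → arm 1.18 m, τ = 291.4 × 1.18 = 343.9 N·m clockwise.
Net moment of the loads = 594.7 N·m clockwise.
The upward force F acts at the right end, arm 2.26 m, giving F × 2.26 counterclockwise.
Setting net torque to zero: F × 2.26 = 594.7 → F = 594.7 / 2.26 = 263 N.

F ≈ 263 N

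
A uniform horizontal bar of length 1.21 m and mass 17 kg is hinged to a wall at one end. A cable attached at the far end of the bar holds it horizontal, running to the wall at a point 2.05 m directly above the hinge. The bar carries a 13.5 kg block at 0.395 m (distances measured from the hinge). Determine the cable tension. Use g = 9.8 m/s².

Sum moments about the hinge (the unknown hinge reaction has zero arm there).
Beam weight: 17 × 9.8 = 166.6 N down at 0.605 m → arm 0.605 m, τ = 166.6 × 0.605 = 100.8 N·m clockwise.
Block: 13.5 × 9.8 = 132.3 N down at 0.395 m → arm 0.395 m, τ = 132.3 × 0.395 = 52.26 N·m clockwise.
Total clockwise load moment = 153.1 N·m.
The cable tension T acts at 1.21 m; only its component perpendicular to the bar, T sinθ, produces torque. sinθ = h/√(h²+d²) = 2.05/√(2.05²+1.21²) = 0.8612.
Balancing moments: T × 1.21 × 0.8612 = 153.1, giving T = 153.1 / 1.042 = 147 N.

T ≈ 147 N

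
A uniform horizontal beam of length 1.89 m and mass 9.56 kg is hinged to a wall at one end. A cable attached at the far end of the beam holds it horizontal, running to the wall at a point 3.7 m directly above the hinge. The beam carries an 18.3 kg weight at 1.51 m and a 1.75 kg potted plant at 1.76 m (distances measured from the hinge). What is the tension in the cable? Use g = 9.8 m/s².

Choose the hinge as the axis so the unknown hinge reaction has zero arm there.
Beam weight: 9.56 × 9.8 = 93.69 N down at 0.945 m → arm 0.945 m, τ = 93.69 × 0.945 = 88.54 N·m clockwise.
Weight: 18.3 × 9.8 = 179.3 N down at 1.51 m → arm 1.51 m, τ = 179.3 × 1.51 = 270.7 N·m clockwise.
Potted plant: 1.75 × 9.8 = 17.15 N down at 1.76 m → arm 1.76 m, τ = 17.15 × 1.76 = 30.18 N·m clockwise.
Total clockwise load moment = 389.4 N·m.
The cable tension T acts at 1.89 m; only its component perpendicular to the beam, T sinθ, produces torque. sinθ = h/√(h²+d²) = 3.7/√(3.7²+1.89²) = 0.8905.
Setting net torque to zero: T × 1.89 × 0.8905 = 389.4 → T = 389.4 / 1.683 = 231 N.

T ≈ 231 N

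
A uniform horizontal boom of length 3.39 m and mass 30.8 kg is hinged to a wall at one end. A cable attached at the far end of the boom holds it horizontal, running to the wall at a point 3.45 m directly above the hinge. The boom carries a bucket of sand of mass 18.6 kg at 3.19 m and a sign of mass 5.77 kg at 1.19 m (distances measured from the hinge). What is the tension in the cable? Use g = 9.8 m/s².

T ≈ 480 N

Taking torques about the hinge:
Beam weight: 30.8 × 9.8 = 301.8 N down at 1.695 m → arm 1.695 m, τ = 301.8 × 1.695 = 511.6 N·m clockwise.
Bucket of sand: 18.6 × 9.8 = 182.3 N down at 3.19 m → arm 3.19 m, τ = 182.3 × 3.19 = 581.5 N·m clockwise.
Sign: 5.77 × 9.8 = 56.55 N down at 1.19 m → arm 1.19 m, τ = 56.55 × 1.19 = 67.29 N·m clockwise.
Total clockwise load moment = 1160 N·m.
The cable tension T acts at 3.39 m; only its component perpendicular to the boom, T sinθ, produces torque. sinθ = h/√(h²+d²) = 3.45/√(3.45²+3.39²) = 0.7133.
Balancing moments: T × 3.39 × 0.7133 = 1160, giving T = 1160 / 2.418 = 480 N.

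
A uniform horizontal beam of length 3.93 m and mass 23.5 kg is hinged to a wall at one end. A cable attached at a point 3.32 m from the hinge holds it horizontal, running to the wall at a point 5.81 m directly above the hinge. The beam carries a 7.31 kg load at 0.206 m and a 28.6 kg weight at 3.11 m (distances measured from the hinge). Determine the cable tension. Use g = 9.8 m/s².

T ≈ 465 N

Sum moments about the hinge (the unknown hinge reaction has zero arm there).
Beam weight: 23.5 × 9.8 = 230.3 N down at 1.965 m → arm 1.965 m, τ = 230.3 × 1.965 = 452.5 N·m clockwise.
Load: 7.31 × 9.8 = 71.64 N down at 0.206 m → arm 0.206 m, τ = 71.64 × 0.206 = 14.76 N·m clockwise.
Weight: 28.6 × 9.8 = 280.3 N down at 3.11 m → arm 3.11 m, τ = 280.3 × 3.11 = 871.7 N·m clockwise.
Total clockwise load moment = 1339 N·m.
The cable tension T acts at 3.32 m; only its component perpendicular to the beam, T sinθ, produces torque. sinθ = h/√(h²+d²) = 5.81/√(5.81²+3.32²) = 0.8682.
Balancing moments: T × 3.32 × 0.8682 = 1339, giving T = 1339 / 2.882 = 465 N.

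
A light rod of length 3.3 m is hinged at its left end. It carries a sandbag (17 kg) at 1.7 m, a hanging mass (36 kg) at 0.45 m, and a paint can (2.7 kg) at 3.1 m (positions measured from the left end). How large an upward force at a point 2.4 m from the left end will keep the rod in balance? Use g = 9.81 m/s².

About the left end:
Sandbag: 17 × 9.81 = 166.8 N down at 1.7 m → arm 1.7 m, τ = 166.8 × 1.7 = 283.6 N·m clockwise.
Hanging mass: 36 × 9.81 = 353.2 N down at 0.45 m → arm 0.45 m, τ = 353.2 × 0.45 = 158.9 N·m clockwise.
Paint can: 2.7 × 9.81 = 26.49 N down at 3.1 m → arm 3.1 m, τ = 26.49 × 3.1 = 82.12 N·m clockwise.
Net moment of the loads = 524.6 N·m clockwise.
The upward force F acts at a point 2.4 m from the left end, arm 2.4 m, giving F × 2.4 counterclockwise.
For rotational equilibrium, F × 2.4 = 524.6, so F = 524.6 / 2.4 = 219 N.

F ≈ 219 N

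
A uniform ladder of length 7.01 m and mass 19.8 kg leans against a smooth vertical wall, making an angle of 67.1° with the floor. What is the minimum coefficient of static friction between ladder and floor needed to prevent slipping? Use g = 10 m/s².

Sum moments about the foot of the ladder (the floor normal and friction both act there and drop out).
Ladder weight 19.8×10 = 198 N acts at 3.505 m along the ladder; its horizontal arm is 3.505·cos67.1° = 1.364 m → τ = 270.1 N·m clockwise.
Wall normal N acts horizontally at the top; its moment arm is the height L sinθ = 7.01·sin67.1° = 6.458 m, counterclockwise.
Setting net torque to zero: N × 6.458 = 270.1 → N = 41.82 N.
ΣFx = 0 ⇒ f = N_wall = 41.82 N. ΣFy = 0 ⇒ N_floor = 198 N.
μ_min = f / N_floor = 41.82 / 198 = 0.211.

μ_min ≈ 0.211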